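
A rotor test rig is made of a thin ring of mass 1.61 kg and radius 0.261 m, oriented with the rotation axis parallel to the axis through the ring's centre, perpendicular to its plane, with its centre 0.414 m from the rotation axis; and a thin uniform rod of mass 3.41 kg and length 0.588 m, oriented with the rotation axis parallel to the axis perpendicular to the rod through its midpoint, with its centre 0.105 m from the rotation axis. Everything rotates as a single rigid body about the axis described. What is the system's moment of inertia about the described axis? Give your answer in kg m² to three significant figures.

0.521

Thin ring: I_cm = MR² = (1.61)(0.261)² = 0.10967 kg m²; centre at d = 0.414 m, so the parallel axis theorem gives I = 0.10967 + (1.61)(0.414)² = 0.38562 kg m².
Thin rod: I_cm = (1/12)ML² = (1/12)(3.41)(0.588)² = 0.098249 kg m²; centre at d = 0.105 m, so the parallel axis theorem gives I = 0.098249 + (3.41)(0.105)² = 0.13584 kg m².
Total I = 0.38562 + 0.13584 = 0.52147 kg m².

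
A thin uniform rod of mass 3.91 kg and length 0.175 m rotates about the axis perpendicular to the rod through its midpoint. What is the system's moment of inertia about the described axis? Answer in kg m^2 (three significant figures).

0.00998

I_cm = (1/12)ML² = (1/12)(3.91)(0.175)² = 0.0099786 kg m^2; axis through the centre, so I = 0.0099786 kg m^2.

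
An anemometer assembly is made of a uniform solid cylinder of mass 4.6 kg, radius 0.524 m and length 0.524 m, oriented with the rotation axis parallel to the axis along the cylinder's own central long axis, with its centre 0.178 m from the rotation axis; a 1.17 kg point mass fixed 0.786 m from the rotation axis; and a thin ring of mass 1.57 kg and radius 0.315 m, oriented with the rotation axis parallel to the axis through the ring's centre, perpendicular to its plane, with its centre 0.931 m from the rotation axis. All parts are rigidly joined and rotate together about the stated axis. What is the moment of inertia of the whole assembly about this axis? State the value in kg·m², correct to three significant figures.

Solid cylinder: I_cm = (1/2)MR² = (1/2)(4.6)(0.524)² = 0.63152 kg·m²; centre at d = 0.178 m, so the parallel axis theorem gives I = 0.63152 + (4.6)(0.178)² = 0.77727 kg·m².
Point mass: I_cm = 0; centre at d = 0.786 m, so the parallel axis theorem gives I = 0 + (1.17)(0.786)² = 0.72282 kg·m².
Thin ring: I_cm = MR² = (1.57)(0.315)² = 0.15578 kg·m²; centre at d = 0.931 m, so the parallel axis theorem gives I = 0.15578 + (1.57)(0.931)² = 1.5166 kg·m².
Total I = 0.77727 + 0.72282 + 1.5166 = 3.0167 kg·m².

3.02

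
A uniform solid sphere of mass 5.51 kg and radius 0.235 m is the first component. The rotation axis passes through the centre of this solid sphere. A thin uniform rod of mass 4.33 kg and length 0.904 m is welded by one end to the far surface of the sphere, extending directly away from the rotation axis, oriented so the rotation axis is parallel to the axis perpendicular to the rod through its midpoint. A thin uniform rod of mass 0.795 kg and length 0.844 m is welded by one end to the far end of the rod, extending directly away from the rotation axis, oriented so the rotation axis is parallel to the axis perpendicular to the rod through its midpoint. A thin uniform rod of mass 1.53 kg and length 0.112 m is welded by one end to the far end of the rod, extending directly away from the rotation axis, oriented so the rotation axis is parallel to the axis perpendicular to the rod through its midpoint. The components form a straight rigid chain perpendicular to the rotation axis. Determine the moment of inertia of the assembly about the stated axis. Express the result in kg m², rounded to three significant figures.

10.8

Solid sphere: I_cm = (2/5)MR² = (2/5)(5.51)(0.235)² = 0.12172 kg m²; axis through the centre, so I = 0.12172 kg m².
Thin rod: I_cm = (1/12)ML² = (1/12)(4.33)(0.904)² = 0.29488 kg m²; centre at d = 0.235 + 0.452 = 0.687 m, so I = I_cm + Md² gives I = 0.29488 + (4.33)(0.687)² = 2.3385 kg m².
Thin rod: I_cm = (1/12)ML² = (1/12)(0.795)(0.844)² = 0.047192 kg m²; centre at d = 0.235 + 0.452 + 0.452 + 0.422 = 1.561 m, so I = I_cm + Md² gives I = 0.047192 + (0.795)(1.561)² = 1.9844 kg m².
Thin rod: I_cm = (1/12)ML² = (1/12)(1.53)(0.112)² = 0.0015994 kg m²; centre at d = 0.235 + 0.452 + 0.452 + 0.422 + 0.422 + 0.056 = 2.039 m, so I = I_cm + Md² gives I = 0.0015994 + (1.53)(2.039)² = 6.3626 kg m².
Total I = 0.12172 + 2.3385 + 1.9844 + 6.3626 = 10.807 kg m².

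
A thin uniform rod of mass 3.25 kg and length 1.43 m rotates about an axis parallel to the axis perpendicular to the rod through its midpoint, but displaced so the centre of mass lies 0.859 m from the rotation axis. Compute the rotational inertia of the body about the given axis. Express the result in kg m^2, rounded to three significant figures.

I_cm = (1/12)ML² = (1/12)(3.25)(1.43)² = 0.55383 kg m^2; centre at d = 0.859 m, so I = I_cm + Md² gives I = 0.55383 + (3.25)(0.859)² = 2.9519 kg m^2.

2.95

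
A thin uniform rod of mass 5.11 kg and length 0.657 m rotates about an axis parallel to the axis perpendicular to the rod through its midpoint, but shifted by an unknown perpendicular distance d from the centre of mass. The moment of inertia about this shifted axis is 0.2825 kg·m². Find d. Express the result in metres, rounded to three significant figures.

0.139

About the centre-of-mass axis, I_cm = (1/12)ML² = (1/12)(5.11)(0.657)² = 0.18381 kg·m².
Parallel axis theorem: I = I_cm + Md², so Md² = 0.2825 − 0.18381 = 0.098689 kg·m².
d = √(0.098689 / 5.11) = 0.13897 m.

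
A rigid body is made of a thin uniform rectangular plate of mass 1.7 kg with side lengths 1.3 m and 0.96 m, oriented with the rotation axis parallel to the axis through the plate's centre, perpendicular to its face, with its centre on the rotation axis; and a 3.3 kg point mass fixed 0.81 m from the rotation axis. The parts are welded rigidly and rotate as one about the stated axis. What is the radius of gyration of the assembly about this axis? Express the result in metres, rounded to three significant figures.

0.712

Rectangular plate: I_cm = (1/12)M(a²+b²) = (1/12)(1.7)[(1.3)² + (0.96)²] = 0.36998 kg m^2; axis through the centre, so I = 0.36998 kg m^2.
Point mass: I_cm = 0; centre at d = 0.81 m, so I = I_cm + Md² gives I = 0 + (3.3)(0.81)² = 2.1651 kg m^2.
Total I = 2.5351 kg m^2; total mass M = 5 kg.
k = √(I/M) = √(2.5351/5) = 0.71205 m.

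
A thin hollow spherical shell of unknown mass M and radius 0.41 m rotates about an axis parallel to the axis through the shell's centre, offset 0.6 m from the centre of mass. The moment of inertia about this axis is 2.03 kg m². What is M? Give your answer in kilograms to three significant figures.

4.30

I = I_cm + Md² = (2/3)MR² + Md² = M·[0.666667·(0.41)² + (0.6)²] = M·0.47207.
So M = 2.03 / 0.47207 = 4.3002 kg.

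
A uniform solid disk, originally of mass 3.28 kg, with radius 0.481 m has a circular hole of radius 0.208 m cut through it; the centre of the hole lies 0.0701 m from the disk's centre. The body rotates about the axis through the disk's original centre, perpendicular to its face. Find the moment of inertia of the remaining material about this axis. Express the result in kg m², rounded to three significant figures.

Unpierced body about its centre: I₀ = (1/2)MR² = (1/2)(3.28)(0.481)² = 0.37943 kg m².
The removed disk has mass m = M·(r/R)² = (3.28)(0.208/0.481)² = 0.61335 kg (same uniform areal density).
Its moment of inertia about the rotation axis (parallel-axis theorem): I_hole = (1/2)mr² + md² = (1/2)(0.61335)(0.208)² + (0.61335)(0.0701)² = 0.016282 kg m².
Treating the hole as negative mass, I = I₀ − I_hole = 0.37943 − 0.016282 = 0.36315 kg m².

0.363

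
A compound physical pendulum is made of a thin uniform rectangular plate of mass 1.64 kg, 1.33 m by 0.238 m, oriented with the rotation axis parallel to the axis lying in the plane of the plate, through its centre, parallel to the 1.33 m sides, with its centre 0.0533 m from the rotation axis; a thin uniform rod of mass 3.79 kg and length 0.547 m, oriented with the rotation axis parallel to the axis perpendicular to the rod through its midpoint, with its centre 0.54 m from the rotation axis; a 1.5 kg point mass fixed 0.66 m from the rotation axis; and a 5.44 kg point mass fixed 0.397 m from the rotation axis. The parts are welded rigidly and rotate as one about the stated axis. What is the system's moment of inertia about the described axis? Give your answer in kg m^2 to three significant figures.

2.72

Rectangular plate: I_cm = (1/12)Mb² = (1/12)(1.64)(0.238)² = 0.0077413 kg m^2; centre at d = 0.0533 m, so I = I_cm + Md² gives I = 0.0077413 + (1.64)(0.0533)² = 0.0124 kg m^2.
Thin rod: I_cm = (1/12)ML² = (1/12)(3.79)(0.547)² = 0.0945 kg m^2; centre at d = 0.54 m, so I = I_cm + Md² gives I = 0.0945 + (3.79)(0.54)² = 1.1997 kg m^2.
Point mass: I_cm = 0; centre at d = 0.66 m, so I = I_cm + Md² gives I = 0 + (1.5)(0.66)² = 0.6534 kg m^2.
Point mass: I_cm = 0; centre at d = 0.397 m, so I = I_cm + Md² gives I = 0 + (5.44)(0.397)² = 0.85739 kg m^2.
Total I = 0.0124 + 1.1997 + 0.6534 + 0.85739 = 2.7229 kg m^2.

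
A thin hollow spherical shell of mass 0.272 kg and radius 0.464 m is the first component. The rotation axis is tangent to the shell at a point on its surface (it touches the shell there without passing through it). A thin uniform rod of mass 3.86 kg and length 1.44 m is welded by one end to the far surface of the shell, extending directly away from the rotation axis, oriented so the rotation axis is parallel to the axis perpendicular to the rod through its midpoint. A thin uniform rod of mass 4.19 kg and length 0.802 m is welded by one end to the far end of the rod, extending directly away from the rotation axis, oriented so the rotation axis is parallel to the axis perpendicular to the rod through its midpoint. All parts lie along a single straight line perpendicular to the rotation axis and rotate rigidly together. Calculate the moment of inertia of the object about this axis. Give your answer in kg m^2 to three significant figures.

43.6

Spherical shell: I_cm = (2/3)MR² = (2/3)(0.272)(0.464)² = 0.03904 kg m^2; centre at d = 0.464 m, so the parallel axis theorem gives I = 0.03904 + (0.272)(0.464)² = 0.097601 kg m^2.
Thin rod: I_cm = (1/12)ML² = (1/12)(3.86)(1.44)² = 0.66701 kg m^2; centre at d = 0.464 + 0.464 + 0.72 = 1.648 m, so the parallel axis theorem gives I = 0.66701 + (3.86)(1.648)² = 11.15 kg m^2.
Thin rod: I_cm = (1/12)ML² = (1/12)(4.19)(0.802)² = 0.22459 kg m^2; centre at d = 0.464 + 0.464 + 0.72 + 0.72 + 0.401 = 2.769 m, so the parallel axis theorem gives I = 0.22459 + (4.19)(2.769)² = 32.351 kg m^2.
Total I = 0.097601 + 11.15 + 32.351 = 43.599 kg m^2.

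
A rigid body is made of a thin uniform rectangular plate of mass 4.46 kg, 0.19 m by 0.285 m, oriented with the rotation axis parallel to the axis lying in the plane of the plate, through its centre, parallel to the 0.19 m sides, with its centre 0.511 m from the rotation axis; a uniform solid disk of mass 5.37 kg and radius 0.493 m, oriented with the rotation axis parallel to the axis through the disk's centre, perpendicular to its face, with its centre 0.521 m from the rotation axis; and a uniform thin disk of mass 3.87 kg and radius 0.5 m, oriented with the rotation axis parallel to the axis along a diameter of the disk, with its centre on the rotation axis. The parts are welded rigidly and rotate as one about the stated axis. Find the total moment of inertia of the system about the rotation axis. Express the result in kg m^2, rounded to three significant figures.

Rectangular plate: I_cm = (1/12)Mb² = (1/12)(4.46)(0.285)² = 0.030189 kg m^2; centre at d = 0.511 m, so the parallel axis theorem gives I = 0.030189 + (4.46)(0.511)² = 1.1948 kg m^2.
Solid disk: I_cm = (1/2)MR² = (1/2)(5.37)(0.493)² = 0.65259 kg m^2; centre at d = 0.521 m, so the parallel axis theorem gives I = 0.65259 + (5.37)(0.521)² = 2.1102 kg m^2.
Thin disk: I_cm = (1/4)MR² = (1/4)(3.87)(0.5)² = 0.24188 kg m^2; axis through the centre, so I = 0.24188 kg m^2.
Total I = 1.1948 + 2.1102 + 0.24188 = 3.5469 kg m^2.

3.55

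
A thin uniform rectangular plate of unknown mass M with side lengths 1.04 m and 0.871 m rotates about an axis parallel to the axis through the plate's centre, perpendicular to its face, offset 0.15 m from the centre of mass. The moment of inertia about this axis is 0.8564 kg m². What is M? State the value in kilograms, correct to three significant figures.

4.87

I = I_cm + Md² = (1/12)M(a²+b²) + Md² = M·[0.0833333·[(1.04)² + (0.871)²] + (0.15)²] = M·0.17585.
So M = 0.8564 / 0.17585 = 4.87 kg.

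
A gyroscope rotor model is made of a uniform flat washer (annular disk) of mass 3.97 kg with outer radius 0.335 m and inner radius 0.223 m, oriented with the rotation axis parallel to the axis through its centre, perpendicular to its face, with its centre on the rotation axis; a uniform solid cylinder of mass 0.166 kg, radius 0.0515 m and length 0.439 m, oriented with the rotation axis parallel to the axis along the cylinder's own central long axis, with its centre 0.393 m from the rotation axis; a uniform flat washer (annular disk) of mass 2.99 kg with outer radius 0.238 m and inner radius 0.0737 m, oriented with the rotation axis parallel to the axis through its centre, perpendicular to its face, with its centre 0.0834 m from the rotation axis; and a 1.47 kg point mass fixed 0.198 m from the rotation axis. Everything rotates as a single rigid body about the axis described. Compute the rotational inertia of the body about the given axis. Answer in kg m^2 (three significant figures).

Annular disk: I_cm = (1/2)M(R²+r²) = (1/2)(3.97)[(0.335)² + (0.223)²] = 0.32148 kg m^2; axis through the centre, so I = 0.32148 kg m^2.
Solid cylinder: I_cm = (1/2)MR² = (1/2)(0.166)(0.0515)² = 0.00022014 kg m^2; centre at d = 0.393 m, so the parallel axis theorem gives I = 0.00022014 + (0.166)(0.393)² = 0.025859 kg m^2.
Annular disk: I_cm = (1/2)M(R²+r²) = (1/2)(2.99)[(0.238)² + (0.0737)²] = 0.092803 kg m^2; centre at d = 0.0834 m, so the parallel axis theorem gives I = 0.092803 + (2.99)(0.0834)² = 0.1136 kg m^2.
Point mass: I_cm = 0; centre at d = 0.198 m, so the parallel axis theorem gives I = 0 + (1.47)(0.198)² = 0.05763 kg m^2.
Total I = 0.32148 + 0.025859 + 0.1136 + 0.05763 = 0.51857 kg m^2.

0.519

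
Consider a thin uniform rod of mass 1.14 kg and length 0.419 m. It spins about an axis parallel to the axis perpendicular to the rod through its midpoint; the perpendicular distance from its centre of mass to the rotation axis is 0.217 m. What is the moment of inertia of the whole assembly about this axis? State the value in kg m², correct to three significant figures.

0.0704

I_cm = (1/12)ML² = (1/12)(1.14)(0.419)² = 0.016678 kg m²; centre at d = 0.217 m, so I = I_cm + Md² gives I = 0.016678 + (1.14)(0.217)² = 0.07036 kg m².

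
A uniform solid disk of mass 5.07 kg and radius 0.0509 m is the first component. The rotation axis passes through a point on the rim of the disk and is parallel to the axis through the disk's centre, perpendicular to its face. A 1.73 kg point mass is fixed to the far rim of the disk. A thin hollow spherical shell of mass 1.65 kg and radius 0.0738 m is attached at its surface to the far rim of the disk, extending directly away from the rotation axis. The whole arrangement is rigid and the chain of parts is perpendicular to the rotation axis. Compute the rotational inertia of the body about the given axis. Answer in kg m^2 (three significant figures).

Solid disk: I_cm = (1/2)MR² = (1/2)(5.07)(0.0509)² = 0.0065677 kg m^2; centre at d = 0.0509 m, so I = I_cm + Md² gives I = 0.0065677 + (5.07)(0.0509)² = 0.019703 kg m^2.
Point mass: I_cm = 0; centre at d = 0.0509 + 0.0509 = 0.1018 m, so I = I_cm + Md² gives I = 0 + (1.73)(0.1018)² = 0.017928 kg m^2.
Spherical shell: I_cm = (2/3)MR² = (2/3)(1.65)(0.0738)² = 0.0059911 kg m^2; centre at d = 0.0509 + 0.0509 + 0.0738 = 0.1756 m, so I = I_cm + Md² gives I = 0.0059911 + (1.65)(0.1756)² = 0.056869 kg m^2.
Total I = 0.019703 + 0.017928 + 0.056869 = 0.094501 kg m^2.

0.0945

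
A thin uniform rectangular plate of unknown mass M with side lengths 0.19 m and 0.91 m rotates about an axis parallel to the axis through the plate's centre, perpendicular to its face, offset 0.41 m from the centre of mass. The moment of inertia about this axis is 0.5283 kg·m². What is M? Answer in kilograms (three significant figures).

I = I_cm + Md² = (1/12)M(a²+b²) + Md² = M·[0.0833333·[(0.19)² + (0.91)²] + (0.41)²] = M·0.24012.
So M = 0.5283 / 0.24012 = 2.2002 kg.

2.20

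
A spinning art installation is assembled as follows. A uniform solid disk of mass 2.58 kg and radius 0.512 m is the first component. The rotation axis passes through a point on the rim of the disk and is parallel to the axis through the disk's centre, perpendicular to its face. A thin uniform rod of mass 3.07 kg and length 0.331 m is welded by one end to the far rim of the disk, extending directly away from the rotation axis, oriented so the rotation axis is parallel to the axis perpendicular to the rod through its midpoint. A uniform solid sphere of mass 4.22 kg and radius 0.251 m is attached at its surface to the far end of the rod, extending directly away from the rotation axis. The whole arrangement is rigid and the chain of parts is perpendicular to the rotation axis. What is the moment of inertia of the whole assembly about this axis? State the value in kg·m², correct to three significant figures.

16.4

Solid disk: I_cm = (1/2)MR² = (1/2)(2.58)(0.512)² = 0.33817 kg·m²; centre at d = 0.512 m, so the parallel axis theorem gives I = 0.33817 + (2.58)(0.512)² = 1.0145 kg·m².
Thin rod: I_cm = (1/12)ML² = (1/12)(3.07)(0.331)² = 0.028029 kg·m²; centre at d = 0.512 + 0.512 + 0.1655 = 1.1895 m, so the parallel axis theorem gives I = 0.028029 + (3.07)(1.1895)² = 4.3718 kg·m².
Solid sphere: I_cm = (2/5)MR² = (2/5)(4.22)(0.251)² = 0.10635 kg·m²; centre at d = 0.512 + 0.512 + 0.1655 + 0.1655 + 0.251 = 1.606 m, so the parallel axis theorem gives I = 0.10635 + (4.22)(1.606)² = 10.991 kg·m².
Total I = 1.0145 + 4.3718 + 10.991 = 16.377 kg·m².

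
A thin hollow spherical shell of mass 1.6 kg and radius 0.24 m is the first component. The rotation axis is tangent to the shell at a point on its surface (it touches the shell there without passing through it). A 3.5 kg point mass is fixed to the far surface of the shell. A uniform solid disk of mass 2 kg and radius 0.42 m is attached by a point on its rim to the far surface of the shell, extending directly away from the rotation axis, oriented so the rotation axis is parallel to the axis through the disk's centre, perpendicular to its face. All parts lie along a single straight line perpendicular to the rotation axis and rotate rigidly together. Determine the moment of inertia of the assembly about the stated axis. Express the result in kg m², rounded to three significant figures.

Spherical shell: I_cm = (2/3)MR² = (2/3)(1.6)(0.24)² = 0.06144 kg m²; centre at d = 0.24 m, so the parallel axis theorem gives I = 0.06144 + (1.6)(0.24)² = 0.1536 kg m².
Point mass: I_cm = 0; centre at d = 0.24 + 0.24 = 0.48 m, so the parallel axis theorem gives I = 0 + (3.5)(0.48)² = 0.8064 kg m².
Solid disk: I_cm = (1/2)MR² = (1/2)(2)(0.42)² = 0.1764 kg m²; centre at d = 0.24 + 0.24 + 0.42 = 0.9 m, so the parallel axis theorem gives I = 0.1764 + (2)(0.9)² = 1.7964 kg m².
Total I = 0.1536 + 0.8064 + 1.7964 = 2.7564 kg m².

2.76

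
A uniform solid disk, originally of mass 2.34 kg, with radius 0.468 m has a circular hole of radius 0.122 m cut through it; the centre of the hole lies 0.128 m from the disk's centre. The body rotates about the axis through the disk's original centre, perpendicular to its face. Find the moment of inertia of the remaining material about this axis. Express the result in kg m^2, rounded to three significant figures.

0.252

Unpierced body about its centre: I₀ = (1/2)MR² = (1/2)(2.34)(0.468)² = 0.25626 kg m^2.
The removed disk has mass m = M·(r/R)² = (2.34)(0.122/0.468)² = 0.15902 kg (same uniform areal density).
Its moment of inertia about the rotation axis (parallel-axis theorem): I_hole = (1/2)mr² + md² = (1/2)(0.15902)(0.122)² + (0.15902)(0.128)² = 0.0037887 kg m^2.
Treating the hole as negative mass, I = I₀ − I_hole = 0.25626 − 0.0037887 = 0.25247 kg m^2.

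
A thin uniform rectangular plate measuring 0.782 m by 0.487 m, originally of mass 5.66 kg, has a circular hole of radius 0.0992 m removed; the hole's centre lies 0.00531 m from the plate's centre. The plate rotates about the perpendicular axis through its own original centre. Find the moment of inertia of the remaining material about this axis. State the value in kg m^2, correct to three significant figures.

0.398

Unpierced body about its centre: I₀ = (1/12)M(a²+b²) = (1/12)(5.66)[(0.782)² + (0.487)²] = 0.4003 kg m^2.
The removed disk has mass m = M·πr²/(ab) = (5.66)·π(0.0992)²/(0.782·0.487) = 0.45947 kg (same uniform areal density).
Its moment of inertia about the rotation axis (parallel-axis theorem): I_hole = (1/2)mr² + md² = (1/2)(0.45947)(0.0992)² + (0.45947)(0.00531)² = 0.0022737 kg m^2.
Treating the hole as negative mass, I = I₀ − I_hole = 0.4003 − 0.0022737 = 0.39803 kg m^2.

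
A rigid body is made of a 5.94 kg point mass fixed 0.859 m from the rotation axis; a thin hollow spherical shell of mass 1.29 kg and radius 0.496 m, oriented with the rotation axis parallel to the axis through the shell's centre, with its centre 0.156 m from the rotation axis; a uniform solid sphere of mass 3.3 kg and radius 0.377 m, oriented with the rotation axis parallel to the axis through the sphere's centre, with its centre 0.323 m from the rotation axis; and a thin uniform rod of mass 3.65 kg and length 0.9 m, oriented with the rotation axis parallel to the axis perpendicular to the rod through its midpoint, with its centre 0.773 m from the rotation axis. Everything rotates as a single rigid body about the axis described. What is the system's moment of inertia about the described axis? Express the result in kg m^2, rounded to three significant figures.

Point mass: I_cm = 0; centre at d = 0.859 m, so the parallel axis theorem gives I = 0 + (5.94)(0.859)² = 4.383 kg m^2.
Spherical shell: I_cm = (2/3)MR² = (2/3)(1.29)(0.496)² = 0.21157 kg m^2; centre at d = 0.156 m, so the parallel axis theorem gives I = 0.21157 + (1.29)(0.156)² = 0.24297 kg m^2.
Solid sphere: I_cm = (2/5)MR² = (2/5)(3.3)(0.377)² = 0.18761 kg m^2; centre at d = 0.323 m, so the parallel axis theorem gives I = 0.18761 + (3.3)(0.323)² = 0.5319 kg m^2.
Thin rod: I_cm = (1/12)ML² = (1/12)(3.65)(0.9)² = 0.24637 kg m^2; centre at d = 0.773 m, so the parallel axis theorem gives I = 0.24637 + (3.65)(0.773)² = 2.4274 kg m^2.
Total I = 4.383 + 0.24297 + 0.5319 + 2.4274 = 7.5852 kg m^2.

7.59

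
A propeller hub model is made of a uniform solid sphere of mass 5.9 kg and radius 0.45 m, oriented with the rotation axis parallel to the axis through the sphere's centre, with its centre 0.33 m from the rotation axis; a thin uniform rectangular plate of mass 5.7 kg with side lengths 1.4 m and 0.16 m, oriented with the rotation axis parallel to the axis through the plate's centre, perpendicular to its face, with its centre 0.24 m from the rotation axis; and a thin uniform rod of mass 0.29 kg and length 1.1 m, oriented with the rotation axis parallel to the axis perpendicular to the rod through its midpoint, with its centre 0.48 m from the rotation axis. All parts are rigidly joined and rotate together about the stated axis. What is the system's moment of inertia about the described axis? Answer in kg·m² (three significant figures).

Solid sphere: I_cm = (2/5)MR² = (2/5)(5.9)(0.45)² = 0.4779 kg·m²; centre at d = 0.33 m, so I = I_cm + Md² gives I = 0.4779 + (5.9)(0.33)² = 1.1204 kg·m².
Rectangular plate: I_cm = (1/12)M(a²+b²) = (1/12)(5.7)[(1.4)² + (0.16)²] = 0.94316 kg·m²; centre at d = 0.24 m, so I = I_cm + Md² gives I = 0.94316 + (5.7)(0.24)² = 1.2715 kg·m².
Thin rod: I_cm = (1/12)ML² = (1/12)(0.29)(1.1)² = 0.029242 kg·m²; centre at d = 0.48 m, so I = I_cm + Md² gives I = 0.029242 + (0.29)(0.48)² = 0.096058 kg·m².
Total I = 1.1204 + 1.2715 + 0.096058 = 2.4879 kg·m².

2.49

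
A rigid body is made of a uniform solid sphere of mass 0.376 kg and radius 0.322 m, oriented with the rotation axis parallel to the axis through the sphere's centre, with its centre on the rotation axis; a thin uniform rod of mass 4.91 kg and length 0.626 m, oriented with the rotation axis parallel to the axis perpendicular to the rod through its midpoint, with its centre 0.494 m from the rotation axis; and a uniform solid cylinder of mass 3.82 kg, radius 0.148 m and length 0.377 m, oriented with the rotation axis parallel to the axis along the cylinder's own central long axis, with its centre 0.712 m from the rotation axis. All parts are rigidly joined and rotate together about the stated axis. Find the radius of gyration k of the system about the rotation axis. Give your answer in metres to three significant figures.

0.607

Solid sphere: I_cm = (2/5)MR² = (2/5)(0.376)(0.322)² = 0.015594 kg·m²; axis through the centre, so I = 0.015594 kg·m².
Thin rod: I_cm = (1/12)ML² = (1/12)(4.91)(0.626)² = 0.16034 kg·m²; centre at d = 0.494 m, so the parallel axis theorem gives I = 0.16034 + (4.91)(0.494)² = 1.3586 kg·m².
Solid cylinder: I_cm = (1/2)MR² = (1/2)(3.82)(0.148)² = 0.041837 kg·m²; centre at d = 0.712 m, so the parallel axis theorem gives I = 0.041837 + (3.82)(0.712)² = 1.9784 kg·m².
Total I = 3.3525 kg·m²; total mass M = 9.106 kg.
k = √(I/M) = √(3.3525/9.106) = 0.60677 m.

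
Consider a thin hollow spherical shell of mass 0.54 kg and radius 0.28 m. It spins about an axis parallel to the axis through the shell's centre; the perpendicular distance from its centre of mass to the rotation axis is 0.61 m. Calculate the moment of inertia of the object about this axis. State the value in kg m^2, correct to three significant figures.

I_cm = (2/3)MR² = (2/3)(0.54)(0.28)² = 0.028224 kg m^2; centre at d = 0.61 m, so the parallel axis theorem gives I = 0.028224 + (0.54)(0.61)² = 0.22916 kg m^2.

0.229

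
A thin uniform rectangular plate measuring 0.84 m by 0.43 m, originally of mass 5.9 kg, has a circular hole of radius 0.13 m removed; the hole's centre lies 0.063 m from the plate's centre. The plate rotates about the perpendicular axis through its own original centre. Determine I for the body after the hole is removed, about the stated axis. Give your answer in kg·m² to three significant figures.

Unpierced body about its centre: I₀ = (1/12)M(a²+b²) = (1/12)(5.9)[(0.84)² + (0.43)²] = 0.43783 kg·m².
The removed disk has mass m = M·πr²/(ab) = (5.9)·π(0.13)²/(0.84·0.43) = 0.86724 kg (same uniform areal density).
Its moment of inertia about the rotation axis (parallel-axis theorem): I_hole = (1/2)mr² + md² = (1/2)(0.86724)(0.13)² + (0.86724)(0.063)² = 0.01077 kg·m².
Treating the hole as negative mass, I = I₀ − I_hole = 0.43783 − 0.01077 = 0.42706 kg·m².

0.427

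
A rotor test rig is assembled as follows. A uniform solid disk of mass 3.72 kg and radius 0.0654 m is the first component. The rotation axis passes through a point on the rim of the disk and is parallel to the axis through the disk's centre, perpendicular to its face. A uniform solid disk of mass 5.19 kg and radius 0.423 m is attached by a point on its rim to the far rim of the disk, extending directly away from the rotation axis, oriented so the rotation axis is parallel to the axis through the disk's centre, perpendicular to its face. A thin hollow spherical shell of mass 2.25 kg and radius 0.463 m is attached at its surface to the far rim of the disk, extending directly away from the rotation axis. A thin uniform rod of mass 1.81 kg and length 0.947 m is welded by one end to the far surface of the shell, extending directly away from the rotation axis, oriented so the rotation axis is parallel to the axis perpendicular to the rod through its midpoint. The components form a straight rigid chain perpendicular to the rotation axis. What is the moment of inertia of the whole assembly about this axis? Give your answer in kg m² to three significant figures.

Solid disk: I_cm = (1/2)MR² = (1/2)(3.72)(0.0654)² = 0.0079555 kg m²; centre at d = 0.0654 m, so I = I_cm + Md² gives I = 0.0079555 + (3.72)(0.0654)² = 0.023867 kg m².
Solid disk: I_cm = (1/2)MR² = (1/2)(5.19)(0.423)² = 0.46432 kg m²; centre at d = 0.0654 + 0.0654 + 0.423 = 0.5538 m, so I = I_cm + Md² gives I = 0.46432 + (5.19)(0.5538)² = 2.0561 kg m².
Spherical shell: I_cm = (2/3)MR² = (2/3)(2.25)(0.463)² = 0.32155 kg m²; centre at d = 0.0654 + 0.0654 + 0.423 + 0.423 + 0.463 = 1.4398 m, so I = I_cm + Md² gives I = 0.32155 + (2.25)(1.4398)² = 4.9859 kg m².
Thin rod: I_cm = (1/12)ML² = (1/12)(1.81)(0.947)² = 0.13527 kg m²; centre at d = 0.0654 + 0.0654 + 0.423 + 0.423 + 0.463 + 0.463 + 0.4735 = 2.3763 m, so I = I_cm + Md² gives I = 0.13527 + (1.81)(2.3763)² = 10.356 kg m².
Total I = 0.023867 + 2.0561 + 4.9859 + 10.356 = 17.422 kg m².

17.4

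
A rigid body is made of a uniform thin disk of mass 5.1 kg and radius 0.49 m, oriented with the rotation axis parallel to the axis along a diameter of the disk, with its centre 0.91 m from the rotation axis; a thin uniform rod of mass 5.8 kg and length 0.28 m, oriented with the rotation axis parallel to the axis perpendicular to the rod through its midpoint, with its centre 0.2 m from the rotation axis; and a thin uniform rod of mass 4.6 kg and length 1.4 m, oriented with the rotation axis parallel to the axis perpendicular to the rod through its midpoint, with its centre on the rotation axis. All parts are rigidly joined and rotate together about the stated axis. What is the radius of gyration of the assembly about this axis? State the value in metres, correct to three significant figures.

Thin disk: I_cm = (1/4)MR² = (1/4)(5.1)(0.49)² = 0.30613 kg m^2; centre at d = 0.91 m, so I = I_cm + Md² gives I = 0.30613 + (5.1)(0.91)² = 4.5294 kg m^2.
Thin rod: I_cm = (1/12)ML² = (1/12)(5.8)(0.28)² = 0.037893 kg m^2; centre at d = 0.2 m, so I = I_cm + Md² gives I = 0.037893 + (5.8)(0.2)² = 0.26989 kg m^2.
Thin rod: I_cm = (1/12)ML² = (1/12)(4.6)(1.4)² = 0.75133 kg m^2; axis through the centre, so I = 0.75133 kg m^2.
Total I = 5.5507 kg m^2; total mass M = 15.5 kg.
k = √(I/M) = √(5.5507/15.5) = 0.59842 m.

0.598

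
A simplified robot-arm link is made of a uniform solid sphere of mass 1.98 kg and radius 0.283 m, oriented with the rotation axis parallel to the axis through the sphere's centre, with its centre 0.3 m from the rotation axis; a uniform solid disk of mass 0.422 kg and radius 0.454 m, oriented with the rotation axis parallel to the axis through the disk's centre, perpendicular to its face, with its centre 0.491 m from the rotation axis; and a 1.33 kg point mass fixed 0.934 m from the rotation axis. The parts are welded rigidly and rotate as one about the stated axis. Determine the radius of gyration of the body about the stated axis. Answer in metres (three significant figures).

Solid sphere: I_cm = (2/5)MR² = (2/5)(1.98)(0.283)² = 0.06343 kg·m²; centre at d = 0.3 m, so I = I_cm + Md² gives I = 0.06343 + (1.98)(0.3)² = 0.24163 kg·m².
Solid disk: I_cm = (1/2)MR² = (1/2)(0.422)(0.454)² = 0.04349 kg·m²; centre at d = 0.491 m, so I = I_cm + Md² gives I = 0.04349 + (0.422)(0.491)² = 0.14523 kg·m².
Point mass: I_cm = 0; centre at d = 0.934 m, so I = I_cm + Md² gives I = 0 + (1.33)(0.934)² = 1.1602 kg·m².
Total I = 1.5471 kg·m²; total mass M = 3.732 kg.
k = √(I/M) = √(1.5471/3.732) = 0.64385 m.

0.644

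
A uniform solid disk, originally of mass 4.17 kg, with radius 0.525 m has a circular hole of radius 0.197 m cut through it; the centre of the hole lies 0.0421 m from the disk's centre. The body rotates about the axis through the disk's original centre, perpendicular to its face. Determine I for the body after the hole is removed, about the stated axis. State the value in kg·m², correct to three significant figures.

0.562

Unpierced body about its centre: I₀ = (1/2)MR² = (1/2)(4.17)(0.525)² = 0.57468 kg·m².
The removed disk has mass m = M·(r/R)² = (4.17)(0.197/0.525)² = 0.58715 kg (same uniform areal density).
Its moment of inertia about the rotation axis (parallel-axis theorem): I_hole = (1/2)mr² + md² = (1/2)(0.58715)(0.197)² + (0.58715)(0.0421)² = 0.012434 kg·m².
Treating the hole as negative mass, I = I₀ − I_hole = 0.57468 − 0.012434 = 0.56224 kg·m².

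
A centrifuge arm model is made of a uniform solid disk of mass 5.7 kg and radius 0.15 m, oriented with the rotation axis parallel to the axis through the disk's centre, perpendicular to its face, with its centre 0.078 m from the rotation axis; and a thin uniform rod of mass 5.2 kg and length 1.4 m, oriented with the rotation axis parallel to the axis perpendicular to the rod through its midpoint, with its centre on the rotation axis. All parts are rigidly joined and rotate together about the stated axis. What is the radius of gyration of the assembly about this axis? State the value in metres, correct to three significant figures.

Solid disk: I_cm = (1/2)MR² = (1/2)(5.7)(0.15)² = 0.064125 kg m^2; centre at d = 0.078 m, so I = I_cm + Md² gives I = 0.064125 + (5.7)(0.078)² = 0.098804 kg m^2.
Thin rod: I_cm = (1/12)ML² = (1/12)(5.2)(1.4)² = 0.84933 kg m^2; axis through the centre, so I = 0.84933 kg m^2.
Total I = 0.94814 kg m^2; total mass M = 10.9 kg.
k = √(I/M) = √(0.94814/10.9) = 0.29493 m.

0.295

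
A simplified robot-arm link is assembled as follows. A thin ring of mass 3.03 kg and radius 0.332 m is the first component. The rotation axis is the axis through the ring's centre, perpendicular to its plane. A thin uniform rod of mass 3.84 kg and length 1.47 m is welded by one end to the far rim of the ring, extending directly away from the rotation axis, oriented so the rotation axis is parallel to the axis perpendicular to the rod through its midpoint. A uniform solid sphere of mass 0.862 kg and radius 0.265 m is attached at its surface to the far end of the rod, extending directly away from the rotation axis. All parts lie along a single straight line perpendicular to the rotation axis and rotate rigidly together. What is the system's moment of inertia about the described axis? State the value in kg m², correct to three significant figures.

9.10

Thin ring: I_cm = MR² = (3.03)(0.332)² = 0.33398 kg m²; axis through the centre, so I = 0.33398 kg m².
Thin rod: I_cm = (1/12)ML² = (1/12)(3.84)(1.47)² = 0.69149 kg m²; centre at d = 0.332 + 0.735 = 1.067 m, so I = I_cm + Md² gives I = 0.69149 + (3.84)(1.067)² = 5.0633 kg m².
Solid sphere: I_cm = (2/5)MR² = (2/5)(0.862)(0.265)² = 0.024214 kg m²; centre at d = 0.332 + 0.735 + 0.735 + 0.265 = 2.067 m, so I = I_cm + Md² gives I = 0.024214 + (0.862)(2.067)² = 3.7071 kg m².
Total I = 0.33398 + 5.0633 + 3.7071 = 9.1044 kg m².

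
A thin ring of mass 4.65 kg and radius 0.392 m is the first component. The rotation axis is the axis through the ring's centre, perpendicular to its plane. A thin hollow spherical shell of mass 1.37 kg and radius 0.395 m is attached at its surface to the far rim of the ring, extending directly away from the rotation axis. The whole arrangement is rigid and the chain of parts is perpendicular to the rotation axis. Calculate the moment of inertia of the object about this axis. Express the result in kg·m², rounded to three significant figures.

1.71

Thin ring: I_cm = MR² = (4.65)(0.392)² = 0.71454 kg·m²; axis through the centre, so I = 0.71454 kg·m².
Spherical shell: I_cm = (2/3)MR² = (2/3)(1.37)(0.395)² = 0.1425 kg·m²; centre at d = 0.392 + 0.395 = 0.787 m, so I = I_cm + Md² gives I = 0.1425 + (1.37)(0.787)² = 0.99104 kg·m².
Total I = 0.71454 + 0.99104 = 1.7056 kg·m².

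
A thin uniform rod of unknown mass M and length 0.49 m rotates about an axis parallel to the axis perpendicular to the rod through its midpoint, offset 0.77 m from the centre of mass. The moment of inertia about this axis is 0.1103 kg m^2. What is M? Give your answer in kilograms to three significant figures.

0.180

I = I_cm + Md² = (1/12)ML² + Md² = M·[0.0833333·(0.49)² + (0.77)²] = M·0.61291.
So M = 0.1103 / 0.61291 = 0.17996 kg.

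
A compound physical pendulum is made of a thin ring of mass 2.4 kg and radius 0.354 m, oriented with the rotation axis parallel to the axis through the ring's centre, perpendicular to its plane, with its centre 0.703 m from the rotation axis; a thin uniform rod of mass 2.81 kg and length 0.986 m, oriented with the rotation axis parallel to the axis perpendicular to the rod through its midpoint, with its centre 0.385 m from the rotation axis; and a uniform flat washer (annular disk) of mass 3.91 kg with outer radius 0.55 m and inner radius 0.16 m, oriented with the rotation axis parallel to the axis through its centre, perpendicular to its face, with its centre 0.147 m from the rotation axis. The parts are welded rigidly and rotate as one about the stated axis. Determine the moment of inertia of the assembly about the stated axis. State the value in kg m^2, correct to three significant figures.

Thin ring: I_cm = MR² = (2.4)(0.354)² = 0.30076 kg m^2; centre at d = 0.703 m, so the parallel axis theorem gives I = 0.30076 + (2.4)(0.703)² = 1.4869 kg m^2.
Thin rod: I_cm = (1/12)ML² = (1/12)(2.81)(0.986)² = 0.22766 kg m^2; centre at d = 0.385 m, so the parallel axis theorem gives I = 0.22766 + (2.81)(0.385)² = 0.64417 kg m^2.
Annular disk: I_cm = (1/2)M(R²+r²) = (1/2)(3.91)[(0.55)² + (0.16)²] = 0.64144 kg m^2; centre at d = 0.147 m, so the parallel axis theorem gives I = 0.64144 + (3.91)(0.147)² = 0.72593 kg m^2.
Total I = 1.4869 + 0.64417 + 0.72593 = 2.857 kg m^2.

2.86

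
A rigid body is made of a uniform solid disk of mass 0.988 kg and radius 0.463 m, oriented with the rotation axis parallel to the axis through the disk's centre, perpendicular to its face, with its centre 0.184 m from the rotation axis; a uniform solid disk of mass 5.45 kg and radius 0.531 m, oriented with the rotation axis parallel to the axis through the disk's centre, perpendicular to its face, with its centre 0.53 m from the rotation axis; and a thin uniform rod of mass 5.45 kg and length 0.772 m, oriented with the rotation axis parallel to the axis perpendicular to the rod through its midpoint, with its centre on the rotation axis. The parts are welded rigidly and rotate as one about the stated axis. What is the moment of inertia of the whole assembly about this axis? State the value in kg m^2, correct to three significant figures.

Solid disk: I_cm = (1/2)MR² = (1/2)(0.988)(0.463)² = 0.1059 kg m^2; centre at d = 0.184 m, so I = I_cm + Md² gives I = 0.1059 + (0.988)(0.184)² = 0.13935 kg m^2.
Solid disk: I_cm = (1/2)MR² = (1/2)(5.45)(0.531)² = 0.76834 kg m^2; centre at d = 0.53 m, so I = I_cm + Md² gives I = 0.76834 + (5.45)(0.53)² = 2.2992 kg m^2.
Thin rod: I_cm = (1/12)ML² = (1/12)(5.45)(0.772)² = 0.27068 kg m^2; axis through the centre, so I = 0.27068 kg m^2.
Total I = 0.13935 + 2.2992 + 0.27068 = 2.7093 kg m^2.

2.71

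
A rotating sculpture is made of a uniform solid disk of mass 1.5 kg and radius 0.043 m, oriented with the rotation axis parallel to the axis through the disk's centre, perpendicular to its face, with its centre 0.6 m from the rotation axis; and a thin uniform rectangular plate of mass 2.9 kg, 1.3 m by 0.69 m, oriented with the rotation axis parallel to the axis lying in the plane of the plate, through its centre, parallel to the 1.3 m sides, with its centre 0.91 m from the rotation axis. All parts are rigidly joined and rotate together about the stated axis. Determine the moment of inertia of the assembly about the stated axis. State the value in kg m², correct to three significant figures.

Solid disk: I_cm = (1/2)MR² = (1/2)(1.5)(0.043)² = 0.0013867 kg m²; centre at d = 0.6 m, so I = I_cm + Md² gives I = 0.0013867 + (1.5)(0.6)² = 0.54139 kg m².
Rectangular plate: I_cm = (1/12)Mb² = (1/12)(2.9)(0.69)² = 0.11506 kg m²; centre at d = 0.91 m, so I = I_cm + Md² gives I = 0.11506 + (2.9)(0.91)² = 2.5165 kg m².
Total I = 0.54139 + 2.5165 = 3.0579 kg m².

3.06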